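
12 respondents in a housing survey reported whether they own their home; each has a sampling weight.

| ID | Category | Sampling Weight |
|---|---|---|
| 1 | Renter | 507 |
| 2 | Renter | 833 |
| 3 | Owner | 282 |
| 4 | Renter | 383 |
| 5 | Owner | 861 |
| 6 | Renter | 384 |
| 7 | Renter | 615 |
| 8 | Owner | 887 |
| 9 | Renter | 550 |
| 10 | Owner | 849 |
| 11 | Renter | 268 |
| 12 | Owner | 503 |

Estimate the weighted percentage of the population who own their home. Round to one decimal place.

Sum of weights for 'Owner' = 282 + 861 + 887 + 849 + 503 = 3382
Total weight = 507 + 833 + 282 + 383 + 861 + 384 + 615 + 887 + 550 + 849 + 268 + 503 = 6922
Weighted proportion = 3382 / 6922 = 0.48858711 → 48.858711%

48.9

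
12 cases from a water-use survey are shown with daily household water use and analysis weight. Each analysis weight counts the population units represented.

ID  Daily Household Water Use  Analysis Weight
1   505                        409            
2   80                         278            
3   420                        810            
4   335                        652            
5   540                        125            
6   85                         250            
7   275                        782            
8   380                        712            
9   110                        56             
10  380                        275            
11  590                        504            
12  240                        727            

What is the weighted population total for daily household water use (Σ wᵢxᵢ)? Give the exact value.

1944265

Weighted total = 505×409 + 80×278 + 420×810 + 335×652 + 540×125 + 85×250 + 275×782 + 380×712 + 110×56 + 380×275 + 590×504 + 240×727
  = 206545 + 22240 + 340200 + 218420 + 67500 + 21250 + 215050 + 270560 + 6160 + 104500 + 297360 + 174480 = 1944265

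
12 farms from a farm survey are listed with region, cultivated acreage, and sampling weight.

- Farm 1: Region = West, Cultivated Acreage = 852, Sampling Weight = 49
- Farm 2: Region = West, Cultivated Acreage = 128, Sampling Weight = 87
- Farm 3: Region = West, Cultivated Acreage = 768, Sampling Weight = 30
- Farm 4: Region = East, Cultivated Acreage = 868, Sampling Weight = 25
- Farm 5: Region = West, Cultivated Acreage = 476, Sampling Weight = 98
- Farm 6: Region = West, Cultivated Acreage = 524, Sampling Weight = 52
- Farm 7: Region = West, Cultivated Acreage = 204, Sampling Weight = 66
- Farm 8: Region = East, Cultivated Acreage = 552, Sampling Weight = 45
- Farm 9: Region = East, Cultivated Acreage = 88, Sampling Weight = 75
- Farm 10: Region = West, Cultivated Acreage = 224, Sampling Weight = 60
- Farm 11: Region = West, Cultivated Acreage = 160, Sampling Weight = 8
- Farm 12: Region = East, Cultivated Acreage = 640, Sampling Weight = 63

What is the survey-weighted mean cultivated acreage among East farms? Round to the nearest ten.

450

East rows: 4, 8, 9, 12
Weighted sum = 93460
Sum of weights = 208
Weighted mean = 93460 / 208 = 449.32692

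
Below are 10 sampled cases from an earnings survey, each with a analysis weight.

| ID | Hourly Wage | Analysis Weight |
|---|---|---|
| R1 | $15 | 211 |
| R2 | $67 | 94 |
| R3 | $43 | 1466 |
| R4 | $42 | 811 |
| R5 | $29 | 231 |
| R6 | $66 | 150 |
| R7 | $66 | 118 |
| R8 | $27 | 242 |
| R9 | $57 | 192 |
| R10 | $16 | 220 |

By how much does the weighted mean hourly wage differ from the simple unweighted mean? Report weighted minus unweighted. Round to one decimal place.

Unweighted sum = 428
Unweighted mean = 428 / 10 = 42.8
Weighted sum = 15×211 + 67×94 + 43×1466 + 42×811 + 29×231 + 66×150 + 66×118 + 27×242 + 57×192 + 16×220
  = 3165 + 6298 + 63038 + 34062 + 6699 + 9900 + 7788 + 6534 + 10944 + 3520 = 151948
Sum of weights = 3735
Weighted mean = 151948 / 3735 = 40.682195
Difference (weighted minus unweighted) = -2.1178046

-2.1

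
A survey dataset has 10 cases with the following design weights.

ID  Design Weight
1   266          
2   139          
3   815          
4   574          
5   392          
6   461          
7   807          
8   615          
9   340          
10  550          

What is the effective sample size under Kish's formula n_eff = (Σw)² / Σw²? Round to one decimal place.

8.5

Σ wᵢ = 266 + 139 + 815 + 574 + 392 + 461 + 807 + 615 + 340 + 550 = 4959
Σ wᵢ² = 70756 + 19321 + 664225 + 329476 + 153664 + 212521 + 651249 + 378225 + 115600 + 302500 = 2897537
n_eff = 4959² / 2897537 = 24591681 / 2897537 = 8.4870982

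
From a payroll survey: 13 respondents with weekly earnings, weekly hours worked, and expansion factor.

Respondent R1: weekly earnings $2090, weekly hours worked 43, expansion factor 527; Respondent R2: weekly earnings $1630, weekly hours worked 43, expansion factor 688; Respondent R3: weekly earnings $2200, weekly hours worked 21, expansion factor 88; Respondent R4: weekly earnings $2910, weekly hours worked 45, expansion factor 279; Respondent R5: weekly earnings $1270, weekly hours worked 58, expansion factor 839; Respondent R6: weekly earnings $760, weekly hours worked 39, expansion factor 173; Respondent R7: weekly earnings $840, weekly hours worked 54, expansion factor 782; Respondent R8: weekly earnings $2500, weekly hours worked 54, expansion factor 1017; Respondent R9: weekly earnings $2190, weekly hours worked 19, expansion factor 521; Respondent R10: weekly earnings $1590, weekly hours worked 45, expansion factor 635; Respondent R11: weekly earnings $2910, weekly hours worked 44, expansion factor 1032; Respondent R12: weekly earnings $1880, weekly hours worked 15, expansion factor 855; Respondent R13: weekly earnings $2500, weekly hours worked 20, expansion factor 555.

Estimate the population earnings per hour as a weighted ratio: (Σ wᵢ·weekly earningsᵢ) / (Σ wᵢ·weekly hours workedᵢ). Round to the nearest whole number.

48

Σ wᵢ·y = 15773410
Σ wᵢ·x = 327010
Ratio = 15773410 / 327010 = 48.235253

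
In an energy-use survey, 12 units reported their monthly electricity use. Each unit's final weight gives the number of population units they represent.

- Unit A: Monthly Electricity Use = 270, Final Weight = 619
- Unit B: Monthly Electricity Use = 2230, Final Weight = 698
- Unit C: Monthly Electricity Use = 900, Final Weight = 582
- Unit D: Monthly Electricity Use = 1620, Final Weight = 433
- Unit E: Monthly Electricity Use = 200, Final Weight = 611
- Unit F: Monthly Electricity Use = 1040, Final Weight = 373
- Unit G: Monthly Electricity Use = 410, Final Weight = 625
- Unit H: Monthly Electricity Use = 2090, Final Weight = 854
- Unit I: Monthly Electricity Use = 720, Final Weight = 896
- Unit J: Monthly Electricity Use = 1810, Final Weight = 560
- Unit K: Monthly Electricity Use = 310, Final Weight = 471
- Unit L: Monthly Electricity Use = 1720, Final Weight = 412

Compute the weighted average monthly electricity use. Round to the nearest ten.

1120

Weighted sum = 270×619 + 2230×698 + 900×582 + 1620×433 + 200×611 + 1040×373 + 410×625 + 2090×854 + 720×896 + 1810×560 + 310×471 + 1720×412
  = 167130 + 1556540 + 523800 + 701460 + 122200 + 387920 + 256250 + 1784860 + 645120 + 1013600 + 146010 + 708640 = 8013530
Sum of weights = 619 + 698 + 582 + 433 + 611 + 373 + 625 + 854 + 896 + 560 + 471 + 412 = 7134
Weighted mean = 8013530 / 7134 = 1123.2871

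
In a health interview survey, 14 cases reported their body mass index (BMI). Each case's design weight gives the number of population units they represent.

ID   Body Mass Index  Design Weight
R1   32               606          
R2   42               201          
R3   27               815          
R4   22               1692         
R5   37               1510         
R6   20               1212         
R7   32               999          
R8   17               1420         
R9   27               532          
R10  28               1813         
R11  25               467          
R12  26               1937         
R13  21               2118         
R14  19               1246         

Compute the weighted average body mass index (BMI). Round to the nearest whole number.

Weighted sum = 418598
Sum of weights = 16568
Weighted mean = 418598 / 16568 = 25.265451

25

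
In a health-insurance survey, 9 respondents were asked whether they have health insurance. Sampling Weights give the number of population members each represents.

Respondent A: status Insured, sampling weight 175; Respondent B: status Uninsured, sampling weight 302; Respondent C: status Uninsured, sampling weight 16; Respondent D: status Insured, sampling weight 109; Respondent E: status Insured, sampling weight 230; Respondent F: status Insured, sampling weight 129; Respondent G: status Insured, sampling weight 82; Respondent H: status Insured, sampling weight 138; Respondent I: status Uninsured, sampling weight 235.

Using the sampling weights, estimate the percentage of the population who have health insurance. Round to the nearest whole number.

61

Sum of weights for 'Insured' = 175 + 109 + 230 + 129 + 82 + 138 = 863
Total weight = 175 + 302 + 16 + 109 + 230 + 129 + 82 + 138 + 235 = 1416
Weighted proportion = 863 / 1416 = 0.60946328 → 60.946328%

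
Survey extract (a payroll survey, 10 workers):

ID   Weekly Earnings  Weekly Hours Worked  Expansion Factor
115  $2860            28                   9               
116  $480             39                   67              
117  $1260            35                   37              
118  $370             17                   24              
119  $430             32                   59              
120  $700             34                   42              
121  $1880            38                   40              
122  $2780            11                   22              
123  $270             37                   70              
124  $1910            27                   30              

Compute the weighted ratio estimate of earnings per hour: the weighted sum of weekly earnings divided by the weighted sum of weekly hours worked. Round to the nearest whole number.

Σ wᵢ·y = 2860×9 + 480×67 + 1260×37 + 370×24 + 430×59 + 700×42 + 1880×40 + 2780×22 + 270×70 + 1910×30
  = 25740 + 32160 + 46620 + 8880 + 25370 + 29400 + 75200 + 61160 + 18900 + 57300 = 380730
Σ wᵢ·x = 28×9 + 39×67 + 35×37 + 17×24 + 32×59 + 34×42 + 38×40 + 11×22 + 37×70 + 27×30
  = 252 + 2613 + 1295 + 408 + 1888 + 1428 + 1520 + 242 + 2590 + 810 = 13046
Ratio = 380730 / 13046 = 29.183658

29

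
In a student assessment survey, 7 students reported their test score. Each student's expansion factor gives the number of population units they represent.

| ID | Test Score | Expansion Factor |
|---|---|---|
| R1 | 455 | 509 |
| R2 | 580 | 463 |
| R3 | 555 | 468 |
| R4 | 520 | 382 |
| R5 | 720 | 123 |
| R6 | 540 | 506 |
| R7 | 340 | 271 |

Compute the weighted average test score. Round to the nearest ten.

520

Weighted sum = 455×509 + 580×463 + 555×468 + 520×382 + 720×123 + 540×506 + 340×271
  = 231595 + 268540 + 259740 + 198640 + 88560 + 273240 + 92140 = 1412455
Sum of weights = 509 + 463 + 468 + 382 + 123 + 506 + 271 = 2722
Weighted mean = 1412455 / 2722 = 518.90338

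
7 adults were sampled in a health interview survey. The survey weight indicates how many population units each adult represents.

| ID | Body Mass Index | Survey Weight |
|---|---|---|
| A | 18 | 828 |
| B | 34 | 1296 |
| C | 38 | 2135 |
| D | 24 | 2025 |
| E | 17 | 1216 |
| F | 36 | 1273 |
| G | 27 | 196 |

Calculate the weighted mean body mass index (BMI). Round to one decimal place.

Weighted sum = 18×828 + 34×1296 + 38×2135 + 24×2025 + 17×1216 + 36×1273 + 27×196
  = 260490
Sum of weights = 828 + 1296 + 2135 + 2025 + 1216 + 1273 + 196 = 8969
Weighted mean = 260490 / 8969 = 29.043372

29.0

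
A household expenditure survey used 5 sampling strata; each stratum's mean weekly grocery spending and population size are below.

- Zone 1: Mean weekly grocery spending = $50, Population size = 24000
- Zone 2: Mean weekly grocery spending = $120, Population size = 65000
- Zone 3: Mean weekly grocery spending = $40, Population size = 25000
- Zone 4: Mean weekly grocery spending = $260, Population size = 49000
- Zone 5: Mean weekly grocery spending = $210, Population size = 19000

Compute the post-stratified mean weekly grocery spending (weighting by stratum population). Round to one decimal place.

146.9

Σ Nₕ·x̄ₕ = 50×24000 + 120×65000 + 40×25000 + 260×49000 + 210×19000
  = 1200000 + 7800000 + 1000000 + 12740000 + 3990000 = 26730000
Σ Nₕ = 24000 + 65000 + 25000 + 49000 + 19000 = 182000
Overall mean = 26730000 / 182000 = 146.86813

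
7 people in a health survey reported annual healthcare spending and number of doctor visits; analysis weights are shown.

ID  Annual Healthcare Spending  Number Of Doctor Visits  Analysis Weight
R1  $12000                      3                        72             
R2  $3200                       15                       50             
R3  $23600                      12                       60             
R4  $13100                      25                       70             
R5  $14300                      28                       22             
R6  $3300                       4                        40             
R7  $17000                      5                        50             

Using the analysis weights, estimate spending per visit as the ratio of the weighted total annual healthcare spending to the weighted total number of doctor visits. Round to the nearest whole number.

1043

Σ wᵢ·y = 12000×72 + 3200×50 + 23600×60 + 13100×70 + 14300×22 + 3300×40 + 17000×50
  = 864000 + 160000 + 1416000 + 917000 + 314600 + 132000 + 850000 = 4653600
Σ wᵢ·x = 3×72 + 15×50 + 12×60 + 25×70 + 28×22 + 4×40 + 5×50
  = 4462
Ratio = 4653600 / 4462 = 1042.9404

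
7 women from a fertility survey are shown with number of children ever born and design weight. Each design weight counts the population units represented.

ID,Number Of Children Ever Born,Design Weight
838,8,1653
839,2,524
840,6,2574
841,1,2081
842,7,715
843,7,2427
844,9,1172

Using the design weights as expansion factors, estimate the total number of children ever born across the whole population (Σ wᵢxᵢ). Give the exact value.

Weighted total = 8×1653 + 2×524 + 6×2574 + 1×2081 + 7×715 + 7×2427 + 9×1172
  = 13224 + 1048 + 15444 + 2081 + 5005 + 16989 + 10548 = 64339

64339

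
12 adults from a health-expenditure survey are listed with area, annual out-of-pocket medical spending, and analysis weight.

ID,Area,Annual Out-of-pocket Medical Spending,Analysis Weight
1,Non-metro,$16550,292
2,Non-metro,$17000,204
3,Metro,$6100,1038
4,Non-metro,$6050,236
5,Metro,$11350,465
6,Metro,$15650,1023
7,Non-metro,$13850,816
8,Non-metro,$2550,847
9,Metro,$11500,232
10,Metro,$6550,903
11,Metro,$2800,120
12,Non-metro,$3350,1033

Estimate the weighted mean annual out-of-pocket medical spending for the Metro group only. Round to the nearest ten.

9660

Metro rows: 3, 5, 6, 9, 10, 11
Weighted sum = 36538150
Sum of weights = 1038 + 465 + 1023 + 232 + 903 + 120 = 3781
Weighted mean = 36538150 / 3781 = 9663.6207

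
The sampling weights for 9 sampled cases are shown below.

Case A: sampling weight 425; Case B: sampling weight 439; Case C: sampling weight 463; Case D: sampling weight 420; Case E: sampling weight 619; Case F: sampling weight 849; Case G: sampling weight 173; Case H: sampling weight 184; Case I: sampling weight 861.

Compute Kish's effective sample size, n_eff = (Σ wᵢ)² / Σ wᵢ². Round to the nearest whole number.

7

Σ wᵢ = 4433
Σ wᵢ² = 180625 + 192721 + 214369 + 176400 + 383161 + 720801 + 29929 + 33856 + 741321 = 2673183
n_eff = 4433² / 2673183 = 19651489 / 2673183 = 7.3513444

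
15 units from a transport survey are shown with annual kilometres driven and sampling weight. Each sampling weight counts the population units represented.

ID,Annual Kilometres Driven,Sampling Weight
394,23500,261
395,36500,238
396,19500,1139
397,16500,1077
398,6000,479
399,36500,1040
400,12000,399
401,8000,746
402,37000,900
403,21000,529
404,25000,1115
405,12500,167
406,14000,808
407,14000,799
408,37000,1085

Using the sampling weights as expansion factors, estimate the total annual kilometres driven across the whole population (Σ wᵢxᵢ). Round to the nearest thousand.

Weighted total = 243406000

243406000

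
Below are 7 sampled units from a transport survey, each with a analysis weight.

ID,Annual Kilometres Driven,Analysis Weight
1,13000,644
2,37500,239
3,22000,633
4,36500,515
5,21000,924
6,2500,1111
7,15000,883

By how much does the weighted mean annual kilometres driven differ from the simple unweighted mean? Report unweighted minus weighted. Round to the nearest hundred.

3800

Unweighted sum = 13000 + 37500 + 22000 + 36500 + 21000 + 2500 + 15000 = 147500
Unweighted mean = 147500 / 7 = 21071.429
Weighted sum = 85484500
Sum of weights = 4949
Weighted mean = 85484500 / 4949 = 17273.085
Difference (unweighted minus weighted) = 3798.3431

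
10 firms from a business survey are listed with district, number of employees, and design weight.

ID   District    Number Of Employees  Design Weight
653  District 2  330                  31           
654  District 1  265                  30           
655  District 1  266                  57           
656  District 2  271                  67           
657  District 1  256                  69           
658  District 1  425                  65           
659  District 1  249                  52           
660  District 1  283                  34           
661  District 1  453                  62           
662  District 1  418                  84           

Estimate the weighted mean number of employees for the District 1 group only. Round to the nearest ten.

District 1 rows: 654, 655, 657, 658, 659, 660, 661, 662
Weighted sum = 265×30 + 266×57 + 256×69 + 425×65 + 249×52 + 283×34 + 453×62 + 418×84
  = 7950 + 15162 + 17664 + 27625 + 12948 + 9622 + 28086 + 35112 = 154169
Sum of weights = 30 + 57 + 69 + 65 + 52 + 34 + 62 + 84 = 453
Weighted mean = 154169 / 453 = 340.32892

340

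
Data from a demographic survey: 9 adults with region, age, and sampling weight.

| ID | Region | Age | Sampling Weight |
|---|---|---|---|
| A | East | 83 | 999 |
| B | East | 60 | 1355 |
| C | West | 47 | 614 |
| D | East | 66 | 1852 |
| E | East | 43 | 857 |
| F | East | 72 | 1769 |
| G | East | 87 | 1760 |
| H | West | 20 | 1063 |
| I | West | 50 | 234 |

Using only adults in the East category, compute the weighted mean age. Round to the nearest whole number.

70

East rows: A, B, D, E, F, G
Weighted sum = 83×999 + 60×1355 + 66×1852 + 43×857 + 72×1769 + 87×1760
  = 82917 + 81300 + 122232 + 36851 + 127368 + 153120 = 603788
Sum of weights = 999 + 1355 + 1852 + 857 + 1769 + 1760 = 8592
Weighted mean = 603788 / 8592 = 70.273277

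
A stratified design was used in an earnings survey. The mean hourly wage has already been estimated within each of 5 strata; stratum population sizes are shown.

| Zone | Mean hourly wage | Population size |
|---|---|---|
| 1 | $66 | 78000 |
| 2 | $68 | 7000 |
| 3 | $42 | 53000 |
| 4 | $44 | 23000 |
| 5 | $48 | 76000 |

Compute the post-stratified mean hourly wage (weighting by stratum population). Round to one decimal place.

52.8

Σ Nₕ·x̄ₕ = 66×78000 + 68×7000 + 42×53000 + 44×23000 + 48×76000
  = 12510000
Σ Nₕ = 237000
Overall mean = 12510000 / 237000 = 52.78481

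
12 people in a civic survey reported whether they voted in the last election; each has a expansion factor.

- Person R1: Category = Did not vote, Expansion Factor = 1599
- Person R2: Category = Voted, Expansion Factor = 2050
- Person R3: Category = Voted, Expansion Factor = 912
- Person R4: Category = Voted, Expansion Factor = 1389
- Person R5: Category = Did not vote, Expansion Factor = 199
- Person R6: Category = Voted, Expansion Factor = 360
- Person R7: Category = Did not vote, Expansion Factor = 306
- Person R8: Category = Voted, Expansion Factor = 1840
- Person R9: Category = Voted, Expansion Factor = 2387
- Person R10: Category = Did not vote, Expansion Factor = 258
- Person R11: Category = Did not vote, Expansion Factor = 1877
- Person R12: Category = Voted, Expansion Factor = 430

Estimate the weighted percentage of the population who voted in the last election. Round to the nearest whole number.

Sum of weights for 'Voted' = 2050 + 912 + 1389 + 360 + 1840 + 2387 + 430 = 9368
Total weight = 1599 + 2050 + 912 + 1389 + 199 + 360 + 306 + 1840 + 2387 + 258 + 1877 + 430 = 13607
Weighted proportion = 9368 / 13607 = 0.68846917 → 68.846917%

69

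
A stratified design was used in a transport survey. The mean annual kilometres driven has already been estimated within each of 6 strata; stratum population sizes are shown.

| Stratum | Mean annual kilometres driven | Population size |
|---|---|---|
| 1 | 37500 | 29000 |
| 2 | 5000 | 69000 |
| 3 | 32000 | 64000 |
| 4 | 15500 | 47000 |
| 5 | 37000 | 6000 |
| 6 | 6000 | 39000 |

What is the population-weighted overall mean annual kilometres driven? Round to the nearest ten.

Σ Nₕ·x̄ₕ = 37500×29000 + 5000×69000 + 32000×64000 + 15500×47000 + 37000×6000 + 6000×39000
  = 4665000000
Σ Nₕ = 254000
Overall mean = 4665000000 / 254000 = 18366.142

18370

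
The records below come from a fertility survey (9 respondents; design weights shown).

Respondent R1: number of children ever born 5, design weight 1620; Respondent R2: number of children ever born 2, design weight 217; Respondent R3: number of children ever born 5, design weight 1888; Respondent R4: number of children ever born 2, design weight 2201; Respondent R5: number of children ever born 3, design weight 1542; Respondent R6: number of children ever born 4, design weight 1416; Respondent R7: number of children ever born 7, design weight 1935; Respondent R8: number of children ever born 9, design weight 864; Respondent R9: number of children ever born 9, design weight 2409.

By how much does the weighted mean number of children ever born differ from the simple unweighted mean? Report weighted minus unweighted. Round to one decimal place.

Unweighted sum = 5 + 2 + 5 + 2 + 3 + 4 + 7 + 9 + 9 = 46
Unweighted mean = 46 / 9 = 5.1111111
Weighted sum = 5×1620 + 2×217 + 5×1888 + 2×2201 + 3×1542 + 4×1416 + 7×1935 + 9×864 + 9×2409
  = 75668
Sum of weights = 1620 + 217 + 1888 + 2201 + 1542 + 1416 + 1935 + 864 + 2409 = 14092
Weighted mean = 75668 / 14092 = 5.3695714
Difference (weighted minus unweighted) = 0.25846028

0.3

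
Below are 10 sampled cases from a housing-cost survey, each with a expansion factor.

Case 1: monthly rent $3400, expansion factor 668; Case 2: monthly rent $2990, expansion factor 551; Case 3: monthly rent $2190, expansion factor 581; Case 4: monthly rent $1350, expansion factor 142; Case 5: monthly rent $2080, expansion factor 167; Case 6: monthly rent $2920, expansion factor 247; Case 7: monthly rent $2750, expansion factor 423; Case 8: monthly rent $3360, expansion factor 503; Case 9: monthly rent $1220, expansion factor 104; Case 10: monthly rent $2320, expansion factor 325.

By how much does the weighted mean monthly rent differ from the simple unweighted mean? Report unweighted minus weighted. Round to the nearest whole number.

Unweighted sum = 3400 + 2990 + 2190 + 1350 + 2080 + 2920 + 2750 + 3360 + 1220 + 2320 = 24580
Unweighted mean = 24580 / 10 = 2458
Weighted sum = 3400×668 + 2990×551 + 2190×581 + 1350×142 + 2080×167 + 2920×247 + 2750×423 + 3360×503 + 1220×104 + 2320×325
  = 2271200 + 1647490 + 1272390 + 191700 + 347360 + 721240 + 1163250 + 1690080 + 126880 + 754000 = 10185590
Sum of weights = 668 + 551 + 581 + 142 + 167 + 247 + 423 + 503 + 104 + 325 = 3711
Weighted mean = 10185590 / 3711 = 2744.7022
Difference (unweighted minus weighted) = -286.70224

-287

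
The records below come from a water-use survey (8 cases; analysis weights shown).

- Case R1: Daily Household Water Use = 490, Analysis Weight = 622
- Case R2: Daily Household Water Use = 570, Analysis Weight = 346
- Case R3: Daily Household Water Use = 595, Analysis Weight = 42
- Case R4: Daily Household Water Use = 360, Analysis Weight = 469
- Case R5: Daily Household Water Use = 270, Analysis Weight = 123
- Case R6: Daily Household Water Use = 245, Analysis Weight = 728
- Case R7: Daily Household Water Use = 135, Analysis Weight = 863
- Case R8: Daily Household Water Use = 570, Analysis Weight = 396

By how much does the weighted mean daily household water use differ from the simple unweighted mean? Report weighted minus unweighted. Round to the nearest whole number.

-56

Unweighted sum = 490 + 570 + 595 + 360 + 270 + 245 + 135 + 570 = 3235
Unweighted mean = 3235 / 8 = 404.375
Weighted sum = 1249625
Sum of weights = 622 + 346 + 42 + 469 + 123 + 728 + 863 + 396 = 3589
Weighted mean = 1249625 / 3589 = 348.18194
Difference (weighted minus unweighted) = -56.193055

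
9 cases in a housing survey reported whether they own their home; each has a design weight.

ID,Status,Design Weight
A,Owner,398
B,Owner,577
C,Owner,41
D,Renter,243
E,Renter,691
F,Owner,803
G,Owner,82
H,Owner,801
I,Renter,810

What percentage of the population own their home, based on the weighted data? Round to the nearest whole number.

61

Sum of weights for 'Owner' = 398 + 577 + 41 + 803 + 82 + 801 = 2702
Total weight = 4446
Weighted proportion = 2702 / 4446 = 0.60773729 → 60.773729%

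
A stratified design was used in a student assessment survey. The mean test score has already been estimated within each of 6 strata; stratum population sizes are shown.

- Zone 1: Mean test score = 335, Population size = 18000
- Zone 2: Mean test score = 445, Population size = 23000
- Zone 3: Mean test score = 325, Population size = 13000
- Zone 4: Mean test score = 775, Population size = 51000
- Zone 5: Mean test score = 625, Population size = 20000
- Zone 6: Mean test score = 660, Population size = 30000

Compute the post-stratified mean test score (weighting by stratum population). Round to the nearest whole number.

596

Σ Nₕ·x̄ₕ = 335×18000 + 445×23000 + 325×13000 + 775×51000 + 625×20000 + 660×30000
  = 6030000 + 10235000 + 4225000 + 39525000 + 12500000 + 19800000 = 92315000
Σ Nₕ = 155000
Overall mean = 92315000 / 155000 = 595.58065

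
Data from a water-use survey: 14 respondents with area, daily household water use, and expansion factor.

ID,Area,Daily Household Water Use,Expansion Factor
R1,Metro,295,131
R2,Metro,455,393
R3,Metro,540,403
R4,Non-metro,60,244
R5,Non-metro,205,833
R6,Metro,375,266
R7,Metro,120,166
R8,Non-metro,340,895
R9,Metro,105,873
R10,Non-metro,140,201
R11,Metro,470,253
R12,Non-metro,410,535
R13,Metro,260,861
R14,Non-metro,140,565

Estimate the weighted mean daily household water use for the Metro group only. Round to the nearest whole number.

Metro rows: R1, R2, R3, R6, R7, R9, R11, R13
Weighted sum = 989185
Sum of weights = 131 + 393 + 403 + 266 + 166 + 873 + 253 + 861 = 3346
Weighted mean = 989185 / 3346 = 295.6321

296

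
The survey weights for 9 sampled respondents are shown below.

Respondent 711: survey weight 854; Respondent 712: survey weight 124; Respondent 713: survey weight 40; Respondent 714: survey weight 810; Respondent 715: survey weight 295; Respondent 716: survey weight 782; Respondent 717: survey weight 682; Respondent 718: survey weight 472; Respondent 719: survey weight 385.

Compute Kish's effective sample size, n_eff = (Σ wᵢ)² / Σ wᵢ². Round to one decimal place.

Σ wᵢ = 854 + 124 + 40 + 810 + 295 + 782 + 682 + 472 + 385 = 4444
Σ wᵢ² = 729316 + 15376 + 1600 + 656100 + 87025 + 611524 + 465124 + 222784 + 148225 = 2937074
n_eff = 4444² / 2937074 = 19749136 / 2937074 = 6.7240853

6.7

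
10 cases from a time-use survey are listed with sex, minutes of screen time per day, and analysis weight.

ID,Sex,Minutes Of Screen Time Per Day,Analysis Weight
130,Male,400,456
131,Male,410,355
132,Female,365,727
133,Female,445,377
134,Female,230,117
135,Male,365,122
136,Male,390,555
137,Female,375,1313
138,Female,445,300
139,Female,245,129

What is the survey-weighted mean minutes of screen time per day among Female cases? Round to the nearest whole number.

Female rows: 132, 133, 134, 137, 138, 139
Weighted sum = 365×727 + 445×377 + 230×117 + 375×1313 + 445×300 + 245×129
  = 1117510
Sum of weights = 727 + 377 + 117 + 1313 + 300 + 129 = 2963
Weighted mean = 1117510 / 2963 = 377.15491

377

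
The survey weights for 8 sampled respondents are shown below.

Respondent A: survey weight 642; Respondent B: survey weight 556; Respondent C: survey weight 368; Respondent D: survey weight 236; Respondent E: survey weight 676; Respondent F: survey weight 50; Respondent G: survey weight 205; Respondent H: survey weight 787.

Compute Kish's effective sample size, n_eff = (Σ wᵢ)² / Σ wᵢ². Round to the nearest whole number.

6

Σ wᵢ = 642 + 556 + 368 + 236 + 676 + 50 + 205 + 787 = 3520
Σ wᵢ² = 412164 + 309136 + 135424 + 55696 + 456976 + 2500 + 42025 + 619369 = 2033290
n_eff = 3520² / 2033290 = 12390400 / 2033290 = 6.0937692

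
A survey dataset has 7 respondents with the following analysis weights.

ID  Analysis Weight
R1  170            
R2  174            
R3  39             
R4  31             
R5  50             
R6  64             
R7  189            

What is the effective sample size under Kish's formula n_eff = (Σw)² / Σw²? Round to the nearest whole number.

Σ wᵢ = 170 + 174 + 39 + 31 + 50 + 64 + 189 = 717
Σ wᵢ² = 28900 + 30276 + 1521 + 961 + 2500 + 4096 + 35721 = 103975
n_eff = 717² / 103975 = 514089 / 103975 = 4.944352

5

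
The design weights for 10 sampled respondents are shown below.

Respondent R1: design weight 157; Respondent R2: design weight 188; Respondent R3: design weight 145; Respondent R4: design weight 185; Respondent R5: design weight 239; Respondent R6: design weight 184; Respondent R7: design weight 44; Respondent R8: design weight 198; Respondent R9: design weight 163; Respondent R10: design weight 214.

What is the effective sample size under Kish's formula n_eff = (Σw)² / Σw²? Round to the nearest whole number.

9

Σ wᵢ = 157 + 188 + 145 + 185 + 239 + 184 + 44 + 198 + 163 + 214 = 1717
Σ wᵢ² = 24649 + 35344 + 21025 + 34225 + 57121 + 33856 + 1936 + 39204 + 26569 + 45796 = 319725
n_eff = 1717² / 319725 = 2948089 / 319725 = 9.2207022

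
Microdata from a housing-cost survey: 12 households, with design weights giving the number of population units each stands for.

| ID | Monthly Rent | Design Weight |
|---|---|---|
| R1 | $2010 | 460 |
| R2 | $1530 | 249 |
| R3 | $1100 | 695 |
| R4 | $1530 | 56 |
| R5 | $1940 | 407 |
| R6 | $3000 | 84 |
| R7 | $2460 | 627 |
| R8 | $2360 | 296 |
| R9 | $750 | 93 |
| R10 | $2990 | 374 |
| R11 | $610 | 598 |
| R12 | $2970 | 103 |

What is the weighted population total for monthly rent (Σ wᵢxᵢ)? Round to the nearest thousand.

7297000

Weighted total = 2010×460 + 1530×249 + 1100×695 + 1530×56 + 1940×407 + 3000×84 + 2460×627 + 2360×296 + 750×93 + 2990×374 + 610×598 + 2970×103
  = 7297010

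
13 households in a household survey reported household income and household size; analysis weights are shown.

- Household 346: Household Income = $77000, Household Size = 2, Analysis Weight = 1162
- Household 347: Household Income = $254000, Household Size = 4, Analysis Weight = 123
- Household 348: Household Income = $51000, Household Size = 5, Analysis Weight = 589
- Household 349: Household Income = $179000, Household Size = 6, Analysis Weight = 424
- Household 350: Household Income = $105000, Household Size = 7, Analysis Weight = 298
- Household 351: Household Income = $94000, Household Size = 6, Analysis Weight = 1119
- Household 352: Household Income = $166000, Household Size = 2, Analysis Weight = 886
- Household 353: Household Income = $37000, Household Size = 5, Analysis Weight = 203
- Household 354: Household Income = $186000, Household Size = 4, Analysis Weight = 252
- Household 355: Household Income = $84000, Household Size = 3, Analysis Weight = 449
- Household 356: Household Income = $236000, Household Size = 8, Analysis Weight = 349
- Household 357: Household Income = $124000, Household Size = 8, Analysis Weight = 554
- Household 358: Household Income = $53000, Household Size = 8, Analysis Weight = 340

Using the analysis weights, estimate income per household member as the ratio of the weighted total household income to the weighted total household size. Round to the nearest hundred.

24000

Σ wᵢ·y = 771382000
Σ wᵢ·x = 32191
Ratio = 771382000 / 32191 = 23962.66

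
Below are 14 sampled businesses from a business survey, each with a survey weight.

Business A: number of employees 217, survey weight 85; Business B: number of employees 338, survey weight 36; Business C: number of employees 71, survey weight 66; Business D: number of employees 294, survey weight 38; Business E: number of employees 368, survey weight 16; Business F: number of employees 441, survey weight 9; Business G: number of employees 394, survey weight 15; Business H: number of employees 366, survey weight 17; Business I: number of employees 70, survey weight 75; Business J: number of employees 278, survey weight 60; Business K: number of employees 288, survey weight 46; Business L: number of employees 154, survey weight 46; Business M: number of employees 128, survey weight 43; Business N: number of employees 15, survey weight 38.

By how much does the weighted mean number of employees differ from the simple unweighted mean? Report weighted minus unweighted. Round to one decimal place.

Unweighted sum = 3422
Unweighted mean = 3422 / 14 = 244.42857
Weighted sum = 116796
Sum of weights = 590
Weighted mean = 116796 / 590 = 197.95932
Difference (weighted minus unweighted) = -46.469249

-46.5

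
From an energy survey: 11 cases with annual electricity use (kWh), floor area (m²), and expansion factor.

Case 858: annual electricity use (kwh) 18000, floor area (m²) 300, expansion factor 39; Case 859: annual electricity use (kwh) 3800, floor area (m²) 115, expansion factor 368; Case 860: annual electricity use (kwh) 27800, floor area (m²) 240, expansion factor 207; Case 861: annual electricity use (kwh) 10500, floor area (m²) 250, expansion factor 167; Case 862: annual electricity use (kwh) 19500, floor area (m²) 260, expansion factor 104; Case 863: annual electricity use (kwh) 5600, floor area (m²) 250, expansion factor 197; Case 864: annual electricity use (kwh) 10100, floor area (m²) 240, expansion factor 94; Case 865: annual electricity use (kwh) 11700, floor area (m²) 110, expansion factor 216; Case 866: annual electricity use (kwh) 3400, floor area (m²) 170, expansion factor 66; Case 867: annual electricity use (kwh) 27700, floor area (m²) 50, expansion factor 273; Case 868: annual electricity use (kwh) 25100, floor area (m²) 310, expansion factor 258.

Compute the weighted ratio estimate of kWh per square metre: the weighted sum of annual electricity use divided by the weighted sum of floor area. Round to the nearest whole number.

82

Σ wᵢ·y = 18000×39 + 3800×368 + 27800×207 + 10500×167 + 19500×104 + 5600×197 + 10100×94 + 11700×216 + 3400×66 + 27700×273 + 25100×258
  = 702000 + 1398400 + 5754600 + 1753500 + 2028000 + 1103200 + 949400 + 2527200 + 224400 + 7562100 + 6475800 = 30478600
Σ wᵢ·x = 372910
Ratio = 30478600 / 372910 = 81.731785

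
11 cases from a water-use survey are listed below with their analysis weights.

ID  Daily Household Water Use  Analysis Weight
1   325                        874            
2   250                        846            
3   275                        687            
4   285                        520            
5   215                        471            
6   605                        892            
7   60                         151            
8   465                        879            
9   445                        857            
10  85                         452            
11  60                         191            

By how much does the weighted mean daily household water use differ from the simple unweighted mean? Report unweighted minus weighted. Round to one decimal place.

-61.5

Unweighted sum = 325 + 250 + 275 + 285 + 215 + 605 + 60 + 465 + 445 + 85 + 60 = 3070
Unweighted mean = 3070 / 11 = 279.09091
Weighted sum = 325×874 + 250×846 + 275×687 + 285×520 + 215×471 + 605×892 + 60×151 + 465×879 + 445×857 + 85×452 + 60×191
  = 284050 + 211500 + 188925 + 148200 + 101265 + 539660 + 9060 + 408735 + 381365 + 38420 + 11460 = 2322640
Sum of weights = 874 + 846 + 687 + 520 + 471 + 892 + 151 + 879 + 857 + 452 + 191 = 6820
Weighted mean = 2322640 / 6820 = 340.56305
Difference (unweighted minus weighted) = -61.472141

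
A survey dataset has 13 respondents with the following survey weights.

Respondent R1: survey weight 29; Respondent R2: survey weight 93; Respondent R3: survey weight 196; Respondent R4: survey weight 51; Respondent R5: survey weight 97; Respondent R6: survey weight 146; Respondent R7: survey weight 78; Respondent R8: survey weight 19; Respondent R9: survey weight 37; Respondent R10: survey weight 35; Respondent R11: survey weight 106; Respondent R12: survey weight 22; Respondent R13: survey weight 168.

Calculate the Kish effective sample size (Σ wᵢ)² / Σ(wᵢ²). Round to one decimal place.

8.9

Σ wᵢ = 1077
Σ wᵢ² = 130215
n_eff = 1077² / 130215 = 1159929 / 130215 = 8.9077986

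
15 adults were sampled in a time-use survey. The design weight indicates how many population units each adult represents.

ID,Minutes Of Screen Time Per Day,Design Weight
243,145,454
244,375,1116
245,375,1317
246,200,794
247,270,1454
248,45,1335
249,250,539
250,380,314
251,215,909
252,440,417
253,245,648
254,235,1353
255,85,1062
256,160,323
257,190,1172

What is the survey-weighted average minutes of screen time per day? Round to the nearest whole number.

Weighted sum = 3063990
Sum of weights = 13207
Weighted mean = 3063990 / 13207 = 231.99743

232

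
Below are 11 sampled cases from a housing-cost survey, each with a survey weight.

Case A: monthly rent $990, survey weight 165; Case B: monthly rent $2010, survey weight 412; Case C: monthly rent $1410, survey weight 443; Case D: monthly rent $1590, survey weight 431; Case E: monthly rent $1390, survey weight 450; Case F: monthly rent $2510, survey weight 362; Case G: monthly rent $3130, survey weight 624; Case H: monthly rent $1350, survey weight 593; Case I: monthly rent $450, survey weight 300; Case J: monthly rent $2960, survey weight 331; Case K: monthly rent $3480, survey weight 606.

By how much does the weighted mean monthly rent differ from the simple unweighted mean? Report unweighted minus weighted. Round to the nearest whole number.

Unweighted sum = 21270
Unweighted mean = 21270 / 11 = 1933.6364
Weighted sum = 990×165 + 2010×412 + 1410×443 + 1590×431 + 1390×450 + 2510×362 + 3130×624 + 1350×593 + 450×300 + 2960×331 + 3480×606
  = 9812820
Sum of weights = 4717
Weighted mean = 9812820 / 4717 = 2080.3095
Difference (unweighted minus weighted) = -146.67316

-147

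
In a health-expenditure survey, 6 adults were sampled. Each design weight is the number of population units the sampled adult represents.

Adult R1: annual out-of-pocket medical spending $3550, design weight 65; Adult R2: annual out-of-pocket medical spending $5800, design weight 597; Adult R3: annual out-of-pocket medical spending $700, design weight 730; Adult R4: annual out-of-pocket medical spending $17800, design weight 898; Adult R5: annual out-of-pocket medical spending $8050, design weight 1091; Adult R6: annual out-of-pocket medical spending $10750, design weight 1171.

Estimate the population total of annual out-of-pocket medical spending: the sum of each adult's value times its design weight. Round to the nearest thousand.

Weighted total = 3550×65 + 5800×597 + 700×730 + 17800×898 + 8050×1091 + 10750×1171
  = 230750 + 3462600 + 511000 + 15984400 + 8782550 + 12588250 = 41559550

41560000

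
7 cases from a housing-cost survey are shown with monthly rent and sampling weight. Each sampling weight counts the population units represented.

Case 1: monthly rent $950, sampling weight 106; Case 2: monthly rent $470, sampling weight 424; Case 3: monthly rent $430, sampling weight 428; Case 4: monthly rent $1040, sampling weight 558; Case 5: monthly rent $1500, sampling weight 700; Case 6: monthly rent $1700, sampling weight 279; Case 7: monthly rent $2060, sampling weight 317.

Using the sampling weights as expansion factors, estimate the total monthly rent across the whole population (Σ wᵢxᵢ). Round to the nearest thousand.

3242000

Weighted total = 950×106 + 470×424 + 430×428 + 1040×558 + 1500×700 + 1700×279 + 2060×317
  = 100700 + 199280 + 184040 + 580320 + 1050000 + 474300 + 653020 = 3241660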